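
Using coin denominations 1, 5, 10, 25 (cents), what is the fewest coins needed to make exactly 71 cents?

Use the largest denomination that fits, subtract, and repeat.
71 − 2×25→21 − 2×10→1 − 1×1→0
Total coins = 2 + 2 + 1 = 5

5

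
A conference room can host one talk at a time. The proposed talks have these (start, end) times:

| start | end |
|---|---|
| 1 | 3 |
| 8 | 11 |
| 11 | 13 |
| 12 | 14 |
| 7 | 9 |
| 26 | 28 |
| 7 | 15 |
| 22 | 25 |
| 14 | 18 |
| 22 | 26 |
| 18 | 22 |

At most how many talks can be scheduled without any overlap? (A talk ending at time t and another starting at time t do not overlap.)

By end time: (1,3), (7,9), (8,11), (11,13), (12,14), (7,15), (14,18), (18,22), (22,25), (22,26), (26,28).
Pick (1,3); next start ≥ 3 → (7,9); next start ≥ 9 → (11,13); next start ≥ 13 → (14,18); next start ≥ 18 → (18,22); next start ≥ 22 → (22,25); next start ≥ 25 → (26,28).
Selected 7 talks.

7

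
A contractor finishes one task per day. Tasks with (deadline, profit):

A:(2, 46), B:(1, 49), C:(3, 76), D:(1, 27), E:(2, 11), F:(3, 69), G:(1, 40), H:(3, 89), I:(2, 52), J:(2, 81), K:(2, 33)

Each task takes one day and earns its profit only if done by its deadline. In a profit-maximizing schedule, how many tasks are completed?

3

Sort by profit descending; place each in the latest free slot ≤ its deadline.
Profit order: H=89 J=81 C=76 F=69 I=52 B=49 A=46 G=40 K=33 D=27 E=11
Assign: H→slot 3, J→slot 2, C→slot 1, F skipped, I skipped, B skipped, A skipped, G skipped, K skipped, D skipped, E skipped.
Slots: [1:C] [2:J] [3:H]
3 of 11 scheduled.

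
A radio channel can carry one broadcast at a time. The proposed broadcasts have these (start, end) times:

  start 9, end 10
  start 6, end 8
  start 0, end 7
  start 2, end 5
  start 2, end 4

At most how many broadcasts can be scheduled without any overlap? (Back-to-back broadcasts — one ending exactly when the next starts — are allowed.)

Greedy by earliest finish: after sorting by end time, pick each interval compatible with the last pick.
Sorted by end: (2,4)  (2,5)  (0,7)  (6,8)  (9,10)
take (2,4); skip (2,5); take (6,8); take (9,10).
Selected 3 broadcasts.

3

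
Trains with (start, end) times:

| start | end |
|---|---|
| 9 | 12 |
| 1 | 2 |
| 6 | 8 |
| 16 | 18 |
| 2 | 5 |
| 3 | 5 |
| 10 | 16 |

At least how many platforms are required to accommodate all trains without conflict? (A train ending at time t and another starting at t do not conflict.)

2

Events (time:±→running): 1:+→1 2:-→0 2:+→1 3:+→2 … peak 2.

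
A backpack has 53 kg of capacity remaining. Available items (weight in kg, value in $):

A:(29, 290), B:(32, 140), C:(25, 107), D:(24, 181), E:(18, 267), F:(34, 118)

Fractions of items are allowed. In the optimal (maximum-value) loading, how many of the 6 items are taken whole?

2

Greedy by value/weight ratio, highest first.
Order: E (267/18=14.83) > A (290/29=10.00) > D (181/24=7.54) > B (140/32=4.38) > C (107/25=4.28) > F (118/34=3.47)
Fill: take E (18 @ 267) → take A (29 @ 290) → take 6/24 of D → 45.25; 53/53 used.
2 item(s) taken whole; one partial (take 6/24 of D).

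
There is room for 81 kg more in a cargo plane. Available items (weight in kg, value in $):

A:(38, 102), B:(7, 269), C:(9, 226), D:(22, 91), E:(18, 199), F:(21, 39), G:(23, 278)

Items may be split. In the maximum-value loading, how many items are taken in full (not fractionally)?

Sort by value per unit weight and fill in that order.
Ratios (sorted): B 38.43, C 25.11, G 12.09, E 11.06, D 4.14, A 2.68, F 1.86
take B (7 @ 269); take C (9 @ 226); take G (23 @ 278); take E (18 @ 199); take D (22 @ 91); take 2/38 of A → 5.37. Capacity used 81/81.
5 item(s) taken whole; one partial (take 2/38 of A).

5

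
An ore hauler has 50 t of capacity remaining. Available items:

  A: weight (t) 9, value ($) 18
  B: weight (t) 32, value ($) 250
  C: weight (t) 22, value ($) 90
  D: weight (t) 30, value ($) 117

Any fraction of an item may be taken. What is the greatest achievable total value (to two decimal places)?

323.64

Greedy by value/weight ratio, highest first.
Ratios (sorted): B 7.81, C 4.09, D 3.90, A 2.00
take B (32 @ 250); take 18/22 of C → 73.64. Capacity used 50/50.
Total value = 323.64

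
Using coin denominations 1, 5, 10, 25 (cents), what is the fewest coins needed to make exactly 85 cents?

85 = 3×25 + 1×10
Total coins = 3 + 1 = 4

4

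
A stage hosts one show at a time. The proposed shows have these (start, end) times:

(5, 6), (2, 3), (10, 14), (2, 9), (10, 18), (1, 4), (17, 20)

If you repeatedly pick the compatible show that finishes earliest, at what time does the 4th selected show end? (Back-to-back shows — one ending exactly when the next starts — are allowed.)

Sorted by end: (2,3)  (1,4)  (5,6)  (2,9)  (10,14)  (10,18)  (17,20)
take (2,3); take (5,6); take (10,14); take (17,20).
Selected: (2,3) (5,6) (10,14) (17,20)

20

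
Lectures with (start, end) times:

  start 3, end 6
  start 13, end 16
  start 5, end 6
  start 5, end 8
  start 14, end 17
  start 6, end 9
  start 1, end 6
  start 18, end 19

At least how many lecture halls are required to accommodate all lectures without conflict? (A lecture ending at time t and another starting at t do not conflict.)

starts: [1, 3, 5, 5, 6, 13, 14, 18]
ends:   [6, 6, 6, 8, 9, 16, 17, 19]
s1→1 s3→2 s5→3 s5→4  — peak 4.

4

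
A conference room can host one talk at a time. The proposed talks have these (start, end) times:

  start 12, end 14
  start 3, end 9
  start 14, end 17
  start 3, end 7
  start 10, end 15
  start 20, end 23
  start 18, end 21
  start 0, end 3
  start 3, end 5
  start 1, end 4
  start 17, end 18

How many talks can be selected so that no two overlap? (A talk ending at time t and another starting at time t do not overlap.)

6

By end time: (0,3), (1,4), (3,5), (3,7), (3,9), (12,14), (10,15), (14,17), (17,18), (18,21), (20,23).
Pick (0,3); next start ≥ 3 → (3,5); next start ≥ 5 → (12,14); next start ≥ 14 → (14,17); next start ≥ 17 → (17,18); next start ≥ 18 → (18,21).
Selected 6 talks.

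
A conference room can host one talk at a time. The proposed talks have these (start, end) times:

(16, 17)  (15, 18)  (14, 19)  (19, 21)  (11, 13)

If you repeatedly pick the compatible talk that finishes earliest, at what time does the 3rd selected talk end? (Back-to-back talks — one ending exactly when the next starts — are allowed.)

21

Sort by end time and greedily take each interval whose start is ≥ the last chosen end.
By end time: (11,13), (16,17), (15,18), (14,19), (19,21).
Pick (11,13); next start ≥ 13 → (16,17); next start ≥ 17 → (19,21).
Selected: (11,13) (16,17) (19,21)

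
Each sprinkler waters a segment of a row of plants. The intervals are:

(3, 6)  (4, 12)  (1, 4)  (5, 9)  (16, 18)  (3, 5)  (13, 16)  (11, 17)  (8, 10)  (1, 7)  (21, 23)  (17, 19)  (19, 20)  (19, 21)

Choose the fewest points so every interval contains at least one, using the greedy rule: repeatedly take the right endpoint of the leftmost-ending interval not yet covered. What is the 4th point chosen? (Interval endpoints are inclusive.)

19

Sorted: [1,4] [3,5] [3,6] [1,7] [5,9] [8,10] [4,12] [13,16] [11,17] [16,18] [17,19] [19,20] [19,21] [21,23]
{[1,4],[3,5],[3,6],[1,7]} hit by 4; {[5,9],[8,10],[4,12]} hit by 9; {[13,16],[11,17],[16,18]} hit by 16; {[17,19],[19,20],[19,21]} hit by 19; {[21,23]} hit by 23.
Points: 4, 9, 16, 19, 23 (5 total).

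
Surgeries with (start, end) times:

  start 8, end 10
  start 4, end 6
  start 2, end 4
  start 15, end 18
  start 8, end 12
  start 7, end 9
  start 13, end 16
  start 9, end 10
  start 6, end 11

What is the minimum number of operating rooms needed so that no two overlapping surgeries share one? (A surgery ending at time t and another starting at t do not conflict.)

Events (time:±→running): 2:+→1 4:-→0 4:+→1 6:-→0 6:+→1 7:+→2 8:+→3 8:+→4 … peak 4.

4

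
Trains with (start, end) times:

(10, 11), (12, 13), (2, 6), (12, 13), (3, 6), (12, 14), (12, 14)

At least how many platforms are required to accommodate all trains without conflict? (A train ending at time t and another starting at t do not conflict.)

Events (time:±→running): 2:+→1 3:+→2 6:-→1 6:-→0 10:+→1 11:-→0 12:+→1 12:+→2 12:+→3 12:+→4 … peak 4.

4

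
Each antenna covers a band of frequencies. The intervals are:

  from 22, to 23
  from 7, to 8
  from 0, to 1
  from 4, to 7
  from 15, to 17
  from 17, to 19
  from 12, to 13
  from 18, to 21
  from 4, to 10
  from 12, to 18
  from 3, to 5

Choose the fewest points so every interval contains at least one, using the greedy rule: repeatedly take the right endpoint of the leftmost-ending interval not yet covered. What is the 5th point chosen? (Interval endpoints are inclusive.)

By right end: [0,1]  [3,5]  [4,7]  [7,8]  [4,10]  [12,13]  [15,17]  [12,18]  [17,19]  [18,21]  [22,23]
[0,1] uncovered → point at 1; [3,5] uncovered → point at 5; [7,8] uncovered → point at 8; [12,13] uncovered → point at 13; [15,17] uncovered → point at 17; [18,21] uncovered → point at 21; [22,23] uncovered → point at 23.
Points: 1, 5, 8, 13, 17, 21, 23 (7 total).

17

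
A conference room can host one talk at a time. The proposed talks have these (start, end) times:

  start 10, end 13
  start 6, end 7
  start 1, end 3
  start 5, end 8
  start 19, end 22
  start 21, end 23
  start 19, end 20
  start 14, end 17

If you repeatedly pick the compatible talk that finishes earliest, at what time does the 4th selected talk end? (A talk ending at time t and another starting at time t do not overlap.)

Sorted by end: (1,3)  (6,7)  (5,8)  (10,13)  (14,17)  (19,20)  (19,22)  (21,23)
take (1,3); take (6,7); skip (5,8); take (10,13); take (14,17); take (19,20); skip (19,22); take (21,23).
Selected: (1,3) (6,7) (10,13) (14,17) (19,20) (21,23)

17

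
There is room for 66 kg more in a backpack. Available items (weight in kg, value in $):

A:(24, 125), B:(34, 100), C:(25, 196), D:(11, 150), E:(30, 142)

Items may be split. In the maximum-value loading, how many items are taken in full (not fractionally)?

3

Sort by value per unit weight and fill in that order.
Order: D (150/11=13.64) > C (196/25=7.84) > A (125/24=5.21) > E (142/30=4.73) > B (100/34=2.94)
Fill: take D (11 @ 150) → take C (25 @ 196) → take A (24 @ 125) → take 6/30 of E → 28.40; 66/66 used.
3 item(s) taken whole; one partial (take 6/30 of E).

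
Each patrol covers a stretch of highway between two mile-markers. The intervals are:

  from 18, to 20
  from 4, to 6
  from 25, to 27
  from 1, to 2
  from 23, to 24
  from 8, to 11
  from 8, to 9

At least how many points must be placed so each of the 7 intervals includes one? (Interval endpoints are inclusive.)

Sorted: [1,2] [4,6] [8,9] [8,11] [18,20] [23,24] [25,27]
{[1,2]} hit by 2; {[4,6]} hit by 6; {[8,9],[8,11]} hit by 9; {[18,20]} hit by 20; {[23,24]} hit by 24; {[25,27]} hit by 27.
Points: 2, 6, 9, 20, 24, 27 (6 total).

6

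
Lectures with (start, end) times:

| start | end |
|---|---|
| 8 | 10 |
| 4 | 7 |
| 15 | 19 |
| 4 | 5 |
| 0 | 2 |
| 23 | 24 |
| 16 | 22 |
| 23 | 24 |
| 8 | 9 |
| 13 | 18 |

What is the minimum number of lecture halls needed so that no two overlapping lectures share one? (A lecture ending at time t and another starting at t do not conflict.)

Count concurrent intervals with a sweep; the peak is the room count.
Events (time:±→running): 0:+→1 2:-→0 4:+→1 4:+→2 5:-→1 7:-→0 8:+→1 8:+→2 9:-→1 10:-→0 13:+→1 15:+→2 16:+→3 … peak 3.

3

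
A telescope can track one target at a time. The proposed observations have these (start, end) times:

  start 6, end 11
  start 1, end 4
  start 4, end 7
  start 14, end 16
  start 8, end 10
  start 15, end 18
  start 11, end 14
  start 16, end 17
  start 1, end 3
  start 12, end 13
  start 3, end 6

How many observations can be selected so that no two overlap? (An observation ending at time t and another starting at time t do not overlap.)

6

Order by finish time; keep every interval that doesn't clash with the previous kept one.
By end time: (1,3), (1,4), (3,6), (4,7), (8,10), (6,11), (12,13), (11,14), (14,16), (16,17), (15,18).
Pick (1,3); next start ≥ 3 → (3,6); next start ≥ 6 → (8,10); next start ≥ 10 → (12,13); next start ≥ 13 → (14,16); next start ≥ 16 → (16,17).
Selected 6 observations.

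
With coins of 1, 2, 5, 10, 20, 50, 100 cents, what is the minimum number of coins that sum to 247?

247 − 2×100→47 − 2×20→7 − 1×5→2 − 1×2→0
Total coins = 2 + 2 + 1 + 1 = 6

6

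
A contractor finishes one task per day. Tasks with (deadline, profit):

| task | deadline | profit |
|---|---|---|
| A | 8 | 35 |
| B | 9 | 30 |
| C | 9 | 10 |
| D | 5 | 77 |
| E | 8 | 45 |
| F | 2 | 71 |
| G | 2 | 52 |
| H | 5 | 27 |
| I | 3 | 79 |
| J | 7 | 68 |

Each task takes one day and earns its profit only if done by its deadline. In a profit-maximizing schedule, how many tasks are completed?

Profit order: I=79 D=77 F=71 J=68 G=52 E=45 A=35 B=30 H=27 C=10
Assign: I→slot 3, D→slot 5, F→slot 2, J→slot 7, G→slot 1, E→slot 8, A→slot 6, B→slot 9, H→slot 4, C skipped.
Slots: [1:G] [2:F] [3:I] [4:H] [5:D] [6:A] [7:J] [8:E] [9:B]
9 of 10 scheduled.

9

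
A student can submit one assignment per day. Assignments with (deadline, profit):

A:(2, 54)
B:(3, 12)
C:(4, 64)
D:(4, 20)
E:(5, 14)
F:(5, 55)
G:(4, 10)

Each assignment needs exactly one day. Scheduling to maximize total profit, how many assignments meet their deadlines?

By profit: C(d4,64), F(d5,55), A(d2,54), D(d4,20), E(d5,14), B(d3,12), G(d4,10)
C→slot 4; F→slot 5; A→slot 2; D→slot 3; E→slot 1; B skipped; G skipped.
5 of 7 scheduled.

5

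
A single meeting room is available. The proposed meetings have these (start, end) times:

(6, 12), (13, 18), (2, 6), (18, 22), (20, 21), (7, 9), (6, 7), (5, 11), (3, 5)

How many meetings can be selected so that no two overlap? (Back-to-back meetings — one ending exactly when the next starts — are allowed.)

Greedy by earliest finish: after sorting by end time, pick each interval compatible with the last pick.
Sorted by end: (3,5)  (2,6)  (6,7)  (7,9)  (5,11)  (6,12)  (13,18)  (20,21)  (18,22)
take (3,5); skip (2,6); take (6,7); take (7,9); skip (6,12); take (13,18); take (20,21); skip (18,22).
Selected 5 meetings.

5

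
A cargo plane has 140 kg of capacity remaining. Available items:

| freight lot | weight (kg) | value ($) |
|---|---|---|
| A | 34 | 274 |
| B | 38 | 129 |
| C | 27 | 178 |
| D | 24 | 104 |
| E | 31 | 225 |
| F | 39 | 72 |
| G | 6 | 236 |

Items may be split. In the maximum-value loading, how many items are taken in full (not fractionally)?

5

Greedy by value/weight ratio, highest first.
Order: G (236/6=39.33) > A (274/34=8.06) > E (225/31=7.26) > C (178/27=6.59) > D (104/24=4.33) > B (129/38=3.39) > F (72/39=1.85)
Fill: take G (6 @ 236) → take A (34 @ 274) → take E (31 @ 225) → take C (27 @ 178) → take D (24 @ 104) → take 18/38 of B → 61.11; 140/140 used.
5 item(s) taken whole; one partial (take 18/38 of B).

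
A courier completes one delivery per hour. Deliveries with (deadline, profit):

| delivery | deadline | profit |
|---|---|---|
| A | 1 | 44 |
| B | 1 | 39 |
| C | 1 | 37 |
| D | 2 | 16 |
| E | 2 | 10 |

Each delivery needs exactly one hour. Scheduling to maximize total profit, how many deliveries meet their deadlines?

2

By profit: A(d1,44), B(d1,39), C(d1,37), D(d2,16), E(d2,10)
A→slot 1; B skipped; C skipped; D→slot 2; E skipped.
2 of 5 scheduled.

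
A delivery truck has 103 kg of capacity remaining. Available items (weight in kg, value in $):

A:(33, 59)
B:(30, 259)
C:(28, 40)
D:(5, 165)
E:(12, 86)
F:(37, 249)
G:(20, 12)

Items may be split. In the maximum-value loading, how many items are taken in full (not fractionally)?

Sort by value per unit weight and fill in that order.
Order: D (165/5=33.00) > B (259/30=8.63) > E (86/12=7.17) > F (249/37=6.73) > A (59/33=1.79) > C (40/28=1.43) > G (12/20=0.60)
Fill: take D (5 @ 165) → take B (30 @ 259) → take E (12 @ 86) → take F (37 @ 249) → take 19/33 of A → 33.97; 103/103 used.
4 item(s) taken whole; one partial (take 19/33 of A).

4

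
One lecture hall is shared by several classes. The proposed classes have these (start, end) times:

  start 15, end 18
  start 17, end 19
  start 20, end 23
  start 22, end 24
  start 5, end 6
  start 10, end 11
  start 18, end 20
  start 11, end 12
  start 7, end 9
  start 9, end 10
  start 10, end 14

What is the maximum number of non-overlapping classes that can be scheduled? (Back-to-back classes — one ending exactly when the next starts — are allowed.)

Sort by end time and greedily take each interval whose start is ≥ the last chosen end.
Sorted by end: (5,6)  (7,9)  (9,10)  (10,11)  (11,12)  (10,14)  (15,18)  (17,19)  (18,20)  (20,23)  (22,24)
take (5,6); take (7,9); take (9,10); take (10,11); take (11,12); take (15,18); take (18,20); take (20,23).
Selected 8 classes.

8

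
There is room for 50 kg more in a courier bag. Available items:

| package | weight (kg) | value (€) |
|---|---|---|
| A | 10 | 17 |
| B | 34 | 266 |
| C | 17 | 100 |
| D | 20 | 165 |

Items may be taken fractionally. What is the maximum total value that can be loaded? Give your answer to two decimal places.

399.71

Order: D (165/20=8.25) > B (266/34=7.82) > C (100/17=5.88) > A (17/10=1.70)
Fill: take D (20 @ 165) → take 30/34 of B → 234.71; 50/50 used.
Total value = 399.71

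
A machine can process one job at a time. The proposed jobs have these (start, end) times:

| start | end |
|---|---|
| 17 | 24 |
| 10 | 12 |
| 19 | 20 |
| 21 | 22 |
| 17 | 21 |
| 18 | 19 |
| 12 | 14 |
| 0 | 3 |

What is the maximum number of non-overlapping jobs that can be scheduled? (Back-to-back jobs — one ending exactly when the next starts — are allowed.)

Sort by end time and greedily take each interval whose start is ≥ the last chosen end.
Sorted by end: (0,3)  (10,12)  (12,14)  (18,19)  (19,20)  (17,21)  (21,22)  (17,24)
take (0,3); take (10,12); take (12,14); take (18,19); take (19,20); take (21,22); skip (17,24).
Selected 6 jobs.

6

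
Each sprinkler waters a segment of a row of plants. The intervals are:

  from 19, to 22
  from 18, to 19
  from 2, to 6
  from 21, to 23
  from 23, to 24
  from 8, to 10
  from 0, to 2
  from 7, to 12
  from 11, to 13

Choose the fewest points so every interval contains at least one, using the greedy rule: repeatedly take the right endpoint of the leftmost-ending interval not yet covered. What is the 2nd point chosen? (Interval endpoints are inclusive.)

10

By right end: [0,2]  [2,6]  [8,10]  [7,12]  [11,13]  [18,19]  [19,22]  [21,23]  [23,24]
[0,2] uncovered → point at 2; [8,10] uncovered → point at 10; [11,13] uncovered → point at 13; [18,19] uncovered → point at 19; [21,23] uncovered → point at 23.
Points: 2, 10, 13, 19, 23 (5 total).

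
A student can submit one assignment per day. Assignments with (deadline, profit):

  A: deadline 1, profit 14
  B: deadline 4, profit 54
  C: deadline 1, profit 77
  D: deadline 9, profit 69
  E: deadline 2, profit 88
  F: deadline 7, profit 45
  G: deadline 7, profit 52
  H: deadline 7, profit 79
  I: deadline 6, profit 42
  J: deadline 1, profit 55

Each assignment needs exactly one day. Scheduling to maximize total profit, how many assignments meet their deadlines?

8

Profit order: E=88 H=79 C=77 D=69 J=55 B=54 G=52 F=45 I=42 A=14
Assign: E→slot 2, H→slot 7, C→slot 1, D→slot 9, J skipped, B→slot 4, G→slot 6, F→slot 5, I→slot 3, A skipped.
Slots: [1:C] [2:E] [3:I] [4:B] [5:F] [6:G] [7:H] [9:D]
8 of 10 scheduled.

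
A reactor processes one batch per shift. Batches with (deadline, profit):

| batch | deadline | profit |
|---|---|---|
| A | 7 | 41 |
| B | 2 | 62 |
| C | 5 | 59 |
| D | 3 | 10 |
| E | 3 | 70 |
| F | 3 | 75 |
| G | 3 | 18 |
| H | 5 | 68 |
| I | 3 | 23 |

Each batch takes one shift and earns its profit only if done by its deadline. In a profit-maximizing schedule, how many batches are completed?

6

Take jobs in profit order; each goes to the latest open slot no later than its deadline.
Profit order: F=75 E=70 H=68 B=62 C=59 A=41 I=23 G=18 D=10
Assign: F→slot 3, E→slot 2, H→slot 5, B→slot 1, C→slot 4, A→slot 7, I skipped, G skipped, D skipped.
Slots: [1:B] [2:E] [3:F] [4:C] [5:H] [7:A]
6 of 9 scheduled.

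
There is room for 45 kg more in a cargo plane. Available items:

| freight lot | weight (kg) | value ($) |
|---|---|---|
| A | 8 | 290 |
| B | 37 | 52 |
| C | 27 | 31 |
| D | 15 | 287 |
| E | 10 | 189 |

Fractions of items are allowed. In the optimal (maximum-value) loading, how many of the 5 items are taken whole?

Order: A (290/8=36.25) > D (287/15=19.13) > E (189/10=18.90) > B (52/37=1.41) > C (31/27=1.15)
Fill: take A (8 @ 290) → take D (15 @ 287) → take E (10 @ 189) → take 12/37 of B → 16.86; 45/45 used.
3 item(s) taken whole; one partial (take 12/37 of B).

3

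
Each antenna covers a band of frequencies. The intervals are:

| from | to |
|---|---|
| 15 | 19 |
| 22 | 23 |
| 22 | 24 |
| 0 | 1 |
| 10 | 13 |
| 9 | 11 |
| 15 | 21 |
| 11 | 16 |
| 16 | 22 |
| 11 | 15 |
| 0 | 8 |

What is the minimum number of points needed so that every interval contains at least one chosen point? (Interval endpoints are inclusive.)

Process intervals by earliest right end; each time one isn't hit yet, stab at its right endpoint.
Sorted: [0,1] [0,8] [9,11] [10,13] [11,15] [11,16] [15,19] [15,21] [16,22] [22,23] [22,24]
{[0,1],[0,8]} hit by 1; {[9,11],[10,13],[11,15],[11,16]} hit by 11; {[15,19],[15,21],[16,22]} hit by 19; {[22,23],[22,24]} hit by 23.
Points: 1, 11, 19, 23 (4 total).

4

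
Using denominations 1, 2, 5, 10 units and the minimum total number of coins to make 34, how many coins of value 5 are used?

34 − 3×10→4 − 2×2→0
Count of 5: 0

0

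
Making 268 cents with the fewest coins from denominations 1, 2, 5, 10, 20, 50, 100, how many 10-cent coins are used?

268 − 2×100→68 − 1×50→18 − 1×10→8 − 1×5→3 − 1×2→1 − 1×1→0
Count of 10: 1

1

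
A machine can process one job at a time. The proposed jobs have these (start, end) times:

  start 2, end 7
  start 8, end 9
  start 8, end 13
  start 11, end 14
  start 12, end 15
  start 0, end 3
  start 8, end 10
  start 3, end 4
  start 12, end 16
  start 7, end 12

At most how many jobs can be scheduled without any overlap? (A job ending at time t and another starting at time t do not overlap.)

4

Greedy by earliest finish: after sorting by end time, pick each interval compatible with the last pick.
Sorted by end: (0,3)  (3,4)  (2,7)  (8,9)  (8,10)  (7,12)  (8,13)  (11,14)  (12,15)  (12,16)
take (0,3); take (3,4); skip (2,7); take (8,9); skip (8,10); skip (8,13); take (11,14); skip (12,16).
Selected 4 jobs.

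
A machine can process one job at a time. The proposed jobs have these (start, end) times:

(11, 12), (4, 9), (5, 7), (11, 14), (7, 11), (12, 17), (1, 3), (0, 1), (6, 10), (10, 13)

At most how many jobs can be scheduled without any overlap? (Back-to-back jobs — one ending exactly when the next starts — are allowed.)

6

Sorted by end: (0,1)  (1,3)  (5,7)  (4,9)  (6,10)  (7,11)  (11,12)  (10,13)  (11,14)  (12,17)
take (0,1); take (1,3); take (5,7); skip (6,10); take (7,11); take (11,12); take (12,17).
Selected 6 jobs.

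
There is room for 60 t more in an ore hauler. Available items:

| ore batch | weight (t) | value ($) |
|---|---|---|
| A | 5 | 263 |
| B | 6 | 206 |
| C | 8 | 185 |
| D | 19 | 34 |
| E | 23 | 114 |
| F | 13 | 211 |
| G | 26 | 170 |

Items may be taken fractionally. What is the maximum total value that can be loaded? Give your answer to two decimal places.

Sort by value per unit weight and fill in that order.
Ratios (sorted): A 52.60, B 34.33, C 23.12, F 16.23, G 6.54, E 4.96, D 1.79
take A (5 @ 263); take B (6 @ 206); take C (8 @ 185); take F (13 @ 211); take G (26 @ 170); take 2/23 of E → 9.91. Capacity used 60/60.
Total value = 1044.91

1044.91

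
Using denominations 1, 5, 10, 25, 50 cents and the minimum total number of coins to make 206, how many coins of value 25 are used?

0

Use the largest denomination that fits, subtract, and repeat.
206 = 4×50 + 1×5 + 1×1
Count of 25: 0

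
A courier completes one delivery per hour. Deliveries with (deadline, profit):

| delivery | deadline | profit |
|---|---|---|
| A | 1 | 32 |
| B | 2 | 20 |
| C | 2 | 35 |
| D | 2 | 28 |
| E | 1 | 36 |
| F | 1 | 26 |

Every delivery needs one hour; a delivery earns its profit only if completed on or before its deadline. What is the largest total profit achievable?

Sort by profit descending; place each in the latest free slot ≤ its deadline.
Profit order: E=36 C=35 A=32 D=28 F=26 B=20
Assign: E→slot 1, C→slot 2, A skipped, D skipped, F skipped, B skipped.
Slots: [1:E] [2:C]
Profit = 36 + 35 = 71

71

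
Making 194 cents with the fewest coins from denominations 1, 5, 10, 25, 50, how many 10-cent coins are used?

194 = 3×50 + 1×25 + 1×10 + 1×5 + 4×1
Count of 10: 1

1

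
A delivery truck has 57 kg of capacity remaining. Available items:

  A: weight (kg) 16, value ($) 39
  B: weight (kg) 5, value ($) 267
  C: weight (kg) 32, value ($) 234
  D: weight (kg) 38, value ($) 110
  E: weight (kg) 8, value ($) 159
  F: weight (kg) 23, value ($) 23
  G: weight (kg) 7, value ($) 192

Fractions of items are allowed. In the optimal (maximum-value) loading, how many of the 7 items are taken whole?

4

Order: B (267/5=53.40) > G (192/7=27.43) > E (159/8=19.88) > C (234/32=7.31) > D (110/38=2.89) > A (39/16=2.44) > F (23/23=1.00)
Fill: take B (5 @ 267) → take G (7 @ 192) → take E (8 @ 159) → take C (32 @ 234) → take 5/38 of D → 14.47; 57/57 used.
4 item(s) taken whole; one partial (take 5/38 of D).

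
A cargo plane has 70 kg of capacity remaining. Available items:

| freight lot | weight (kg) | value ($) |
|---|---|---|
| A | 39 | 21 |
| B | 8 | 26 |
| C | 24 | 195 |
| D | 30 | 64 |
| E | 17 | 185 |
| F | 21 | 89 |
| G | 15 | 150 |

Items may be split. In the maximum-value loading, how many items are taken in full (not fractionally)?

Sort by value per unit weight and fill in that order.
Order: E (185/17=10.88) > G (150/15=10.00) > C (195/24=8.12) > F (89/21=4.24) > B (26/8=3.25) > D (64/30=2.13) > A (21/39=0.54)
Fill: take E (17 @ 185) → take G (15 @ 150) → take C (24 @ 195) → take 14/21 of F → 59.33; 70/70 used.
3 item(s) taken whole; one partial (take 14/21 of F).

3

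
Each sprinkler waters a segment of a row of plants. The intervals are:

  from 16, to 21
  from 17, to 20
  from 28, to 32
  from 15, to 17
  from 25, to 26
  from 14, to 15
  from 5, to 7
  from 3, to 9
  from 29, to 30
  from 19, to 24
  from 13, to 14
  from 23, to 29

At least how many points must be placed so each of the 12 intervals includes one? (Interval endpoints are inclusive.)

6

Sorted: [5,7] [3,9] [13,14] [14,15] [15,17] [17,20] [16,21] [19,24] [25,26] [23,29] [29,30] [28,32]
{[5,7],[3,9]} hit by 7; {[13,14],[14,15]} hit by 14; {[15,17],[17,20],[16,21]} hit by 17; {[19,24]} hit by 24; {[25,26],[23,29]} hit by 26; {[29,30],[28,32]} hit by 30.
Points: 7, 14, 17, 24, 26, 30 (6 total).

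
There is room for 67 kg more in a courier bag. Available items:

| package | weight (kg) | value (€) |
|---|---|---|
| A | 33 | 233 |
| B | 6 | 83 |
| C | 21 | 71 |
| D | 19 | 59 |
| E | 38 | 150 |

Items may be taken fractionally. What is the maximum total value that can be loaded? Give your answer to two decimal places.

Sort by value per unit weight and fill in that order.
Ratios (sorted): B 13.83, A 7.06, E 3.95, C 3.38, D 3.11
take B (6 @ 83); take A (33 @ 233); take 28/38 of E → 110.53. Capacity used 67/67.
Total value = 426.53

426.53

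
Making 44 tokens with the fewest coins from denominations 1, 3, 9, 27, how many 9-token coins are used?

1

44 = 1×27 + 1×9 + 2×3 + 2×1
Count of 9: 1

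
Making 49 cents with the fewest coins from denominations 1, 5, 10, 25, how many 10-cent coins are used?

2

Use the largest denomination that fits, subtract, and repeat.
49 − 1×25→24 − 2×10→4 − 4×1→0
Count of 10: 2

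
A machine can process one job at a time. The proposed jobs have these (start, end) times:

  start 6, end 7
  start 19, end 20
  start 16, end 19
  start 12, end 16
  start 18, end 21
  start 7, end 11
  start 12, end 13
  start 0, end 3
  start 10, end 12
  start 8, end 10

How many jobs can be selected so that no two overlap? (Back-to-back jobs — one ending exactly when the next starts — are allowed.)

Sort by end time and greedily take each interval whose start is ≥ the last chosen end.
Sorted by end: (0,3)  (6,7)  (8,10)  (7,11)  (10,12)  (12,13)  (12,16)  (16,19)  (19,20)  (18,21)
take (0,3); take (6,7); take (8,10); take (10,12); take (12,13); take (16,19); take (19,20); skip (18,21).
Selected 7 jobs.

7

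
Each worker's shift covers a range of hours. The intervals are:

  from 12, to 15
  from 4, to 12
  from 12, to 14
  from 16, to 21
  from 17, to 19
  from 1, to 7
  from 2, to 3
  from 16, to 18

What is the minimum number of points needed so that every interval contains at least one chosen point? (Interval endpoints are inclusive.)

Sort by right endpoint; whenever an interval is uncovered, place a point at its right end.
Sorted: [2,3] [1,7] [4,12] [12,14] [12,15] [16,18] [17,19] [16,21]
{[2,3],[1,7]} hit by 3; {[4,12],[12,14],[12,15]} hit by 12; {[16,18],[17,19],[16,21]} hit by 18.
Points: 3, 12, 18 (3 total).

3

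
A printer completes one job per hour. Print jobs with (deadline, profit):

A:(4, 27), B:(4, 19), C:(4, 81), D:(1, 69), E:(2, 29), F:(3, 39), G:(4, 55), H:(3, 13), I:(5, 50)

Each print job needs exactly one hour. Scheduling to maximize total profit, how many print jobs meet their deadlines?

By profit: C(d4,81), D(d1,69), G(d4,55), I(d5,50), F(d3,39), E(d2,29), A(d4,27), B(d4,19), H(d3,13)
C→slot 4; D→slot 1; G→slot 3; I→slot 5; F→slot 2; E skipped; A skipped; B skipped; H skipped.
5 of 9 scheduled.

5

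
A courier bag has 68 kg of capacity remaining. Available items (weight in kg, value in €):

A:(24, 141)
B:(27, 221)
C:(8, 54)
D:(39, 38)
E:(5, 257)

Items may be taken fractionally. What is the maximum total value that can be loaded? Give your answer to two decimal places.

Ratios (sorted): E 51.40, B 8.19, C 6.75, A 5.88, D 0.97
take E (5 @ 257); take B (27 @ 221); take C (8 @ 54); take A (24 @ 141); take 4/39 of D → 3.90. Capacity used 68/68.
Total value = 676.90

676.90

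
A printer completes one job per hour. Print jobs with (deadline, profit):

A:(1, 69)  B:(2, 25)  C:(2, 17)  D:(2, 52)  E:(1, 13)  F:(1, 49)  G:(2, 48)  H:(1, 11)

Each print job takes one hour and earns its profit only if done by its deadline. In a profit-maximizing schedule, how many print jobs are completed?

2

Take jobs in profit order; each goes to the latest open slot no later than its deadline.
By profit: A(d1,69), D(d2,52), F(d1,49), G(d2,48), B(d2,25), C(d2,17), E(d1,13), H(d1,11)
A→slot 1; D→slot 2; F skipped; G skipped; B skipped; C skipped; E skipped; H skipped.
2 of 8 scheduled.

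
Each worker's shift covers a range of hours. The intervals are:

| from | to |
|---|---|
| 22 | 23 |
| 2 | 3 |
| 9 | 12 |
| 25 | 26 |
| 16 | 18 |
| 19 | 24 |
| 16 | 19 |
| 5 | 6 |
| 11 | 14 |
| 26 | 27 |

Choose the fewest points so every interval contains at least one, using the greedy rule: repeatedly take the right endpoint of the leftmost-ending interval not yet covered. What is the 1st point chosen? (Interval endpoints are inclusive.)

3

Sort by right endpoint; whenever an interval is uncovered, place a point at its right end.
Sorted: [2,3] [5,6] [9,12] [11,14] [16,18] [16,19] [22,23] [19,24] [25,26] [26,27]
{[2,3]} hit by 3; {[5,6]} hit by 6; {[9,12],[11,14]} hit by 12; {[16,18],[16,19]} hit by 18; {[22,23],[19,24]} hit by 23; {[25,26],[26,27]} hit by 26.
Points: 3, 6, 12, 18, 23, 26 (6 total).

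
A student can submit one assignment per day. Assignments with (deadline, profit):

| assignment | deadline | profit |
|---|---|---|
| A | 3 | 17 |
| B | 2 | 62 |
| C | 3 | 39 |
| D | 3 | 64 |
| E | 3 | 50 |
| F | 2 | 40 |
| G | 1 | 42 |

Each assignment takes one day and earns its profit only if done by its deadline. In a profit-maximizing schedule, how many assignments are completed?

3

Take jobs in profit order; each goes to the latest open slot no later than its deadline.
By profit: D(d3,64), B(d2,62), E(d3,50), G(d1,42), F(d2,40), C(d3,39), A(d3,17)
D→slot 3; B→slot 2; E→slot 1; G skipped; F skipped; C skipped; A skipped.
3 of 7 scheduled.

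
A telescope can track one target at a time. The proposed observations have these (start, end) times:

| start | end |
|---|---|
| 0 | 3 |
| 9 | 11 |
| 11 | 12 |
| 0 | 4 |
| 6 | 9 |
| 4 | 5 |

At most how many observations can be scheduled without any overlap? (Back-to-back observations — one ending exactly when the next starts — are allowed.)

5

Greedy by earliest finish: after sorting by end time, pick each interval compatible with the last pick.
By end time: (0,3), (0,4), (4,5), (6,9), (9,11), (11,12).
Pick (0,3); next start ≥ 3 → (4,5); next start ≥ 5 → (6,9); next start ≥ 9 → (9,11); next start ≥ 11 → (11,12).
Selected 5 observations.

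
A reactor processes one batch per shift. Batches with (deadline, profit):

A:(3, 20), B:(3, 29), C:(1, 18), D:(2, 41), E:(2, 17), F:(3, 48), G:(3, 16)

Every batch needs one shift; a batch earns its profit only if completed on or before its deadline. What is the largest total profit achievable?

Take jobs in profit order; each goes to the latest open slot no later than its deadline.
By profit: F(d3,48), D(d2,41), B(d3,29), A(d3,20), C(d1,18), E(d2,17), G(d3,16)
F→slot 3; D→slot 2; B→slot 1; A skipped; C skipped; E skipped; G skipped.
Profit = 29 + 41 + 48 = 118

118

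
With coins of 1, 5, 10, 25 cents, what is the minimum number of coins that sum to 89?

8

89 − 3×25→14 − 1×10→4 − 4×1→0
Total coins = 3 + 1 + 4 = 8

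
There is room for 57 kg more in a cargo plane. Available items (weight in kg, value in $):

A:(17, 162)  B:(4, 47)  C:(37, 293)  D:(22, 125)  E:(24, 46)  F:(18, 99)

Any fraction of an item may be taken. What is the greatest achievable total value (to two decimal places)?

Sort by value per unit weight and fill in that order.
Order: B (47/4=11.75) > A (162/17=9.53) > C (293/37=7.92) > D (125/22=5.68) > F (99/18=5.50) > E (46/24=1.92)
Fill: take B (4 @ 47) → take A (17 @ 162) → take 36/37 of C → 285.08; 57/57 used.
Total value = 494.08

494.08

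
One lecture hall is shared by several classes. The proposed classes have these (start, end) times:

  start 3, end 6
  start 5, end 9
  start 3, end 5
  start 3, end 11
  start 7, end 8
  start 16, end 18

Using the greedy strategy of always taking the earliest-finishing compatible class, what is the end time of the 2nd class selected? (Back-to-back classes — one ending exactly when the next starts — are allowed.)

Greedy by earliest finish: after sorting by end time, pick each interval compatible with the last pick.
Sorted by end: (3,5)  (3,6)  (7,8)  (5,9)  (3,11)  (16,18)
take (3,5); skip (3,6); take (7,8); skip (3,11); take (16,18).
Selected: (3,5) (7,8) (16,18)

8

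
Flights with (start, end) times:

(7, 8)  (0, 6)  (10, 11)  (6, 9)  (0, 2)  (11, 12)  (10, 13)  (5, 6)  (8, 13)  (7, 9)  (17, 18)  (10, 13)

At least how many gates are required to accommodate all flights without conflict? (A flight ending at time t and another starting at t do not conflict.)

4

Count concurrent intervals with a sweep; the peak is the room count.
Events (time:±→running): 0:+→1 0:+→2 2:-→1 5:+→2 6:-→1 6:-→0 6:+→1 7:+→2 7:+→3 8:-→2 8:+→3 9:-→2 9:-→1 10:+→2 10:+→3 10:+→4 … peak 4.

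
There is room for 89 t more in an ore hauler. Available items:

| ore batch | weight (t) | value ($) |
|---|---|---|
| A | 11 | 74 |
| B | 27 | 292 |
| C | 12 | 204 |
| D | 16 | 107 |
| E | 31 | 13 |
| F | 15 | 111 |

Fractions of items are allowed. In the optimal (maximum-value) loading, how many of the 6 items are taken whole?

5

Greedy by value/weight ratio, highest first.
Ratios (sorted): C 17.00, B 10.81, F 7.40, A 6.73, D 6.69, E 0.42
take C (12 @ 204); take B (27 @ 292); take F (15 @ 111); take A (11 @ 74); take D (16 @ 107); take 8/31 of E → 3.35. Capacity used 89/89.
5 item(s) taken whole; one partial (take 8/31 of E).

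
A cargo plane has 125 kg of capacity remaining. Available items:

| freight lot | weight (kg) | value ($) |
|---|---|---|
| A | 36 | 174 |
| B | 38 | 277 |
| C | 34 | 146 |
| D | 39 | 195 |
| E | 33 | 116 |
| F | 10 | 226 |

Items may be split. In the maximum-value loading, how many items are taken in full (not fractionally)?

Sort by value per unit weight and fill in that order.
Ratios (sorted): F 22.60, B 7.29, D 5.00, A 4.83, C 4.29, E 3.52
take F (10 @ 226); take B (38 @ 277); take D (39 @ 195); take A (36 @ 174); take 2/34 of C → 8.59. Capacity used 125/125.
4 item(s) taken whole; one partial (take 2/34 of C).

4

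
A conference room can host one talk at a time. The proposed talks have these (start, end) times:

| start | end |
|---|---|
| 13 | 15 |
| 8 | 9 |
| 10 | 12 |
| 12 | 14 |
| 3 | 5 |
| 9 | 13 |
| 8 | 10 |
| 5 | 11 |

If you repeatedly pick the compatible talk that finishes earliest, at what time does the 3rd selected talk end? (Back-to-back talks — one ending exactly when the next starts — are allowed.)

Order by finish time; keep every interval that doesn't clash with the previous kept one.
By end time: (3,5), (8,9), (8,10), (5,11), (10,12), (9,13), (12,14), (13,15).
Pick (3,5); next start ≥ 5 → (8,9); next start ≥ 9 → (10,12); next start ≥ 12 → (12,14).
Selected: (3,5) (8,9) (10,12) (12,14)

12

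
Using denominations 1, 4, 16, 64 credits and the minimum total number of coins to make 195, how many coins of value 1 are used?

3

Use the largest denomination that fits, subtract, and repeat.
195 = 3×64 + 3×1
Count of 1: 3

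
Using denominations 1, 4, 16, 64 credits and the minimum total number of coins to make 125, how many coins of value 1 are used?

Greedy: take as many of the largest coin as possible, then repeat with the remainder.
125 = 1×64 + 3×16 + 3×4 + 1×1
Count of 1: 1

1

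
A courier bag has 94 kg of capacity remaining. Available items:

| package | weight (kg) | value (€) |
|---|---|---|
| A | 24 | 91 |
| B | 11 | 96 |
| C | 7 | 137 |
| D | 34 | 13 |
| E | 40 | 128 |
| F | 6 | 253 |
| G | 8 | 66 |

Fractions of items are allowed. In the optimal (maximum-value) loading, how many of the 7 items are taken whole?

5

Order: F (253/6=42.17) > C (137/7=19.57) > B (96/11=8.73) > G (66/8=8.25) > A (91/24=3.79) > E (128/40=3.20) > D (13/34=0.38)
Fill: take F (6 @ 253) → take C (7 @ 137) → take B (11 @ 96) → take G (8 @ 66) → take A (24 @ 91) → take 38/40 of E → 121.60; 94/94 used.
5 item(s) taken whole; one partial (take 38/40 of E).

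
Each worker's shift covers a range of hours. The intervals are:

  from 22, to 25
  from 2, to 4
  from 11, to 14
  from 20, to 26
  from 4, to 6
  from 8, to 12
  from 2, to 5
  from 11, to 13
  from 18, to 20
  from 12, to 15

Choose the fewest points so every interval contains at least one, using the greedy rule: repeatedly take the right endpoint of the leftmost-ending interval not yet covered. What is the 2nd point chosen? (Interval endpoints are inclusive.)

Sort by right endpoint; whenever an interval is uncovered, place a point at its right end.
Sorted: [2,4] [2,5] [4,6] [8,12] [11,13] [11,14] [12,15] [18,20] [22,25] [20,26]
{[2,4],[2,5],[4,6]} hit by 4; {[8,12],[11,13],[11,14],[12,15]} hit by 12; {[18,20]} hit by 20; {[22,25],[20,26]} hit by 25.
Points: 4, 12, 20, 25 (4 total).

12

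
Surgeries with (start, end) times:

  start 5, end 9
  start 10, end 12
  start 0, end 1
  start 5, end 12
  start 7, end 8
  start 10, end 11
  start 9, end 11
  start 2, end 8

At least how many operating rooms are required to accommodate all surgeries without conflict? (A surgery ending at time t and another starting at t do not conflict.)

Events (time:±→running): 0:+→1 1:-→0 2:+→1 5:+→2 5:+→3 7:+→4 … peak 4.

4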